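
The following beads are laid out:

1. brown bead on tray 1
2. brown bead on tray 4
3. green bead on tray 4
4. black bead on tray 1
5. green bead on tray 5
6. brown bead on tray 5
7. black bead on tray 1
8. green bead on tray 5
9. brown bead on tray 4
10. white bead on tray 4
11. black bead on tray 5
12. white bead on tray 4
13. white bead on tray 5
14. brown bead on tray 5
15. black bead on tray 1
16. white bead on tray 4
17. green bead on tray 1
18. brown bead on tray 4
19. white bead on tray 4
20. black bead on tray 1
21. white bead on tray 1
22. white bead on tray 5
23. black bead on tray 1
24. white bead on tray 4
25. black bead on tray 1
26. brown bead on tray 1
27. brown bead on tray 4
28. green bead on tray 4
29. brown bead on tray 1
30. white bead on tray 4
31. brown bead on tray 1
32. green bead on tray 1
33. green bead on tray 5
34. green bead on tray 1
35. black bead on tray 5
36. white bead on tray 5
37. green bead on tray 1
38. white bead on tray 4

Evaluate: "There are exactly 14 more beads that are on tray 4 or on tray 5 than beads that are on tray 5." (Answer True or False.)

False

There are 23 beads on tray 4 or on tray 5.
There are 10 beads on tray 5.
The claim requires 23 − 10 (= 13) to equal 14, which does not hold.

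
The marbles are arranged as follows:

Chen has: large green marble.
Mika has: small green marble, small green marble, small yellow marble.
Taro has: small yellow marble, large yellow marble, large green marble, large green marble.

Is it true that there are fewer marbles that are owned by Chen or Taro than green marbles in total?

False

Count of marbles owned by Chen or Taro: 5.
There are 5 green marbles.
The claim requires 5 < 5, which does not hold.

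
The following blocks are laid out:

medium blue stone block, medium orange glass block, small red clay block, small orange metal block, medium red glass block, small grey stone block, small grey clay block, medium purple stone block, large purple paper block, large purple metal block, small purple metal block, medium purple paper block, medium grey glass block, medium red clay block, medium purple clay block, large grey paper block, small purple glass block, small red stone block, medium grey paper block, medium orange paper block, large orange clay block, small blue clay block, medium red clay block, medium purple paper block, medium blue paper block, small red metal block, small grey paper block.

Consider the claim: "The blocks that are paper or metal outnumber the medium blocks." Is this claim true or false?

There are 12 blocks that are paper or metal.
There are 13 medium blocks.
The claim requires 12 > 13, which does not hold.

False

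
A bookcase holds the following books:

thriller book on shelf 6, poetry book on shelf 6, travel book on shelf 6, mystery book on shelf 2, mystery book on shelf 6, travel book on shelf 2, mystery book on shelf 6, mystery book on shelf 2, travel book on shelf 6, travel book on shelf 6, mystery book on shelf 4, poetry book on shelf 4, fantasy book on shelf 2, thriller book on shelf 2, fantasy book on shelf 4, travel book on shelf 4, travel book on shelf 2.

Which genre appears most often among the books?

Counts by genre: travel 6, mystery 5, fantasy 2, poetry 2, thriller 2.
The maximum is 6, held uniquely by travel.

travel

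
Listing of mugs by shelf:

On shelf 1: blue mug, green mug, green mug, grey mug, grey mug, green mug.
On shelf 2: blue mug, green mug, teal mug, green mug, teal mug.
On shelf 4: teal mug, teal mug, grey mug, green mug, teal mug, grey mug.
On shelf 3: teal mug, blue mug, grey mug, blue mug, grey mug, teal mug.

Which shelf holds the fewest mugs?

shelf 2

Counts by shelf: shelf 3→6, shelf 4→6, shelf 1→6, shelf 2→5.
The minimum is 5, held uniquely by shelf 2.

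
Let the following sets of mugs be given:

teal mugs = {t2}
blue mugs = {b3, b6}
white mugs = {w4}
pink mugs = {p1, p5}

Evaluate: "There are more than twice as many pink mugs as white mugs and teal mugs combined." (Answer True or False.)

There are 2 pink mugs.
white mugs: 1; teal mugs: 1; combined: 1 + 1 = 2.
The claim requires 2 > 2 × 2 = 4, which does not hold.

False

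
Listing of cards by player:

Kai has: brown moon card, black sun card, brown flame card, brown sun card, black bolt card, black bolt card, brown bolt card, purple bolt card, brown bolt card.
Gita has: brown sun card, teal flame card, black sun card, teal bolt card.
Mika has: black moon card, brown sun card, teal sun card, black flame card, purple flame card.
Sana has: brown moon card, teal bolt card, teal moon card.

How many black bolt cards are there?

2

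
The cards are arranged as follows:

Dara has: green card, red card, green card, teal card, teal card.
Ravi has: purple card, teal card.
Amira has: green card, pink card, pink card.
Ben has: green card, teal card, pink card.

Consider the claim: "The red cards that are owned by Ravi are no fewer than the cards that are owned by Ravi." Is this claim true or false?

Count of red cards owned by Ravi: 0.
Count of cards owned by Ravi: 2.
The claim requires 0 ≥ 2, which does not hold.

False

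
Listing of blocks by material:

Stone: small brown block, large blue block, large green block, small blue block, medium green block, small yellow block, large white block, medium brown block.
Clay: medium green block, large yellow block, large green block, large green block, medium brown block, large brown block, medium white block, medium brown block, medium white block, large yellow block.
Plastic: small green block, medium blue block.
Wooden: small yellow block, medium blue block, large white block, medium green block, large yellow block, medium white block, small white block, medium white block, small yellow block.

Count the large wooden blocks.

2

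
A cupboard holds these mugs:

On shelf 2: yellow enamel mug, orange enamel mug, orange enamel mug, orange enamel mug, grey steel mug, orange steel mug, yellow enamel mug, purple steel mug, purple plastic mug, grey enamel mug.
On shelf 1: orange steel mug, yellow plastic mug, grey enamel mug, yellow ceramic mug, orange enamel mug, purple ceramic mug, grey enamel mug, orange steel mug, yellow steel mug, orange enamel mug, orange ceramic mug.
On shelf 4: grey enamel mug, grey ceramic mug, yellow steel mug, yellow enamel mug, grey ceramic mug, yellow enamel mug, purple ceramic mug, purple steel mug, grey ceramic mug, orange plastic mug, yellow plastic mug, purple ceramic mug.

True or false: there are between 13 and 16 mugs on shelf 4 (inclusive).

mugs on shelf 4: 12.
The claim requires 13 ≤ 12 ≤ 16, which does not hold.

False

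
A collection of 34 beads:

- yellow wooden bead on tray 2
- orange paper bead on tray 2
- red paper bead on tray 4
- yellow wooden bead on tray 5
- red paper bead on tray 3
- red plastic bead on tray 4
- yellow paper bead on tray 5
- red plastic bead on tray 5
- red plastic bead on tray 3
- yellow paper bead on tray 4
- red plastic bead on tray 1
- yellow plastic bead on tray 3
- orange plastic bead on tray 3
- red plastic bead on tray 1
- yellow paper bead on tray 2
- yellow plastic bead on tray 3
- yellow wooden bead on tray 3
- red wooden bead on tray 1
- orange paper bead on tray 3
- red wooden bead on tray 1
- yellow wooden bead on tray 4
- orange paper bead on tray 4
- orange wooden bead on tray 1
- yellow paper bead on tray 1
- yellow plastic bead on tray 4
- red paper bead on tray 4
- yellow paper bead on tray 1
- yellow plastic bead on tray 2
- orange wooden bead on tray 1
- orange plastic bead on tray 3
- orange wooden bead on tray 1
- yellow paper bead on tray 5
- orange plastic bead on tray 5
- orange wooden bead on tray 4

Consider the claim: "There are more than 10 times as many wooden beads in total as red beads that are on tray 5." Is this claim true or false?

False

There are 10 wooden beads.
There is 1 red bead on tray 5.
The claim requires 10 > 10 × 1 = 10, which does not hold.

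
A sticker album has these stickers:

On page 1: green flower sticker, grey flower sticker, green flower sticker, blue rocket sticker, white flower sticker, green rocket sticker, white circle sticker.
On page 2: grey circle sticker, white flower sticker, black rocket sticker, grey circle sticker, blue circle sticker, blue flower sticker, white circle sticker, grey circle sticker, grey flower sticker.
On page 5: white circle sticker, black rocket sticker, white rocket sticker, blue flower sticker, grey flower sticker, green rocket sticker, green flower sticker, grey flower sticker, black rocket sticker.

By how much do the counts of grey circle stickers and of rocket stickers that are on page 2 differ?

grey circle stickers: 3. rocket stickers on page 2: 1.
|3 − 1| = 3 − 1 = 2.

2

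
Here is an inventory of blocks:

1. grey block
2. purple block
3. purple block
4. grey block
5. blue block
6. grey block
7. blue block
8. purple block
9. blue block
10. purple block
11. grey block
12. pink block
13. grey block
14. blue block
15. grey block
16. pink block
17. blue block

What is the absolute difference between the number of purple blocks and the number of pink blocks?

2

purple blocks: 4. pink blocks: 2.
|4 − 2| = 4 − 2 = 2.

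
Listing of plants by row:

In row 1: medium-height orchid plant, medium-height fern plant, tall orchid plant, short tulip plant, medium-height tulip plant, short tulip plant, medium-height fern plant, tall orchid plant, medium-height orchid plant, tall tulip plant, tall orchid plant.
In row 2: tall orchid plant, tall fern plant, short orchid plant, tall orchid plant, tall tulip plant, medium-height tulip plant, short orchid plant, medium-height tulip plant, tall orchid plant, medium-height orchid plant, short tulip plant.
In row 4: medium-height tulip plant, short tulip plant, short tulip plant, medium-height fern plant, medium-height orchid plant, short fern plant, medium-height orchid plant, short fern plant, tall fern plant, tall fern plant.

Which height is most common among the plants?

medium-height

Counts by height: medium-height 12, tall 11, short 9.
The maximum is 12, held uniquely by medium-height.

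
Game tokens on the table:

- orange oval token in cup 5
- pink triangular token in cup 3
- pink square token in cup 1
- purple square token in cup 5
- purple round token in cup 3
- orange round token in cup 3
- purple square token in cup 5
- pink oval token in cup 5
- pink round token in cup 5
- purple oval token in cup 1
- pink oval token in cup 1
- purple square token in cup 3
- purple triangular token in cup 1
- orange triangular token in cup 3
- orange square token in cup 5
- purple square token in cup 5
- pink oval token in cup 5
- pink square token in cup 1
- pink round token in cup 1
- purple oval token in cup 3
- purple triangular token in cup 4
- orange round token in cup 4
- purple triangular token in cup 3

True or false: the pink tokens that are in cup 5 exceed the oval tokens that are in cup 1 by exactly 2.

False

|pink tokens in cup 5| = 3.
|oval tokens in cup 1| = 2.
The claim requires 3 − 2 (= 1) to equal 2, which does not hold.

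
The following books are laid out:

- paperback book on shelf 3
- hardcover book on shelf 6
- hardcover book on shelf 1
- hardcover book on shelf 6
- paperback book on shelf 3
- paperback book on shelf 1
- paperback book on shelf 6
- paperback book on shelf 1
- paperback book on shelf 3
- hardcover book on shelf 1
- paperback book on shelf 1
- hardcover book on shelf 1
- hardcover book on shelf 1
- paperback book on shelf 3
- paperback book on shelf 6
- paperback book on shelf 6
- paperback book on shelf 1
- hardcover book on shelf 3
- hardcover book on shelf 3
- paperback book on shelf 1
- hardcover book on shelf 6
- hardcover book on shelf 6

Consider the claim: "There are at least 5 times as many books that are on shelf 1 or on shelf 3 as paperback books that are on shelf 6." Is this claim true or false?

True

There are 15 books on shelf 1 or on shelf 3.
There are 3 paperback books on shelf 6.
The claim requires 15 ≥ 5 × 3 = 15, which holds.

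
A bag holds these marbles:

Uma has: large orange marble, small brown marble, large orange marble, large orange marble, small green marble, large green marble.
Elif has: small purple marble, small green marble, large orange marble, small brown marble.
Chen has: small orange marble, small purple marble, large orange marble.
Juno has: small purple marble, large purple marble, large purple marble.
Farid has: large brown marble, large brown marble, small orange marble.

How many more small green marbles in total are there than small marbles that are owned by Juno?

1

small green marbles: 2.
small marbles owned by Juno: 1.
2 − 1 = 1.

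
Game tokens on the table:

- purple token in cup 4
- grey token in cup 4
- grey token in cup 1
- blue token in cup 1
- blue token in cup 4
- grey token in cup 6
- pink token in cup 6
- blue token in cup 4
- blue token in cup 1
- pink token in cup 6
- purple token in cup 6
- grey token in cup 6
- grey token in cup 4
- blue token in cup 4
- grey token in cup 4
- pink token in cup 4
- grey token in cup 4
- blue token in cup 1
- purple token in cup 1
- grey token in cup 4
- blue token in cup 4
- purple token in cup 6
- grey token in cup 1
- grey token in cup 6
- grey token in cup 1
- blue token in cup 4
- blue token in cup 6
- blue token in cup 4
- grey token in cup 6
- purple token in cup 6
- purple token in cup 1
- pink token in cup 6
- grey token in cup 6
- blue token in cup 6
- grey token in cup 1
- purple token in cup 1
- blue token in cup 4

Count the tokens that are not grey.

Total tokens: 37; with the excluded value: 14; remaining 37 − 14 = 23.

23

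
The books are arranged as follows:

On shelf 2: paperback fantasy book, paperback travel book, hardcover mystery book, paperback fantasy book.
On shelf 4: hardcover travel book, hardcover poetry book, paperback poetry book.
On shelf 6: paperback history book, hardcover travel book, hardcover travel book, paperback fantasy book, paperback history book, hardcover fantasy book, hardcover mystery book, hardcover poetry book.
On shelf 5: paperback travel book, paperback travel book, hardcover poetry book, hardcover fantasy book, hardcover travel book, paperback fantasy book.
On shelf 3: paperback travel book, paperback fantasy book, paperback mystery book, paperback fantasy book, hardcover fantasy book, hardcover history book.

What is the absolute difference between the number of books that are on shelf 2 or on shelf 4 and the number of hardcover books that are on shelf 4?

books on shelf 2 or on shelf 4: 7. hardcover books on shelf 4: 2.
|7 − 2| = 7 − 2 = 5.

5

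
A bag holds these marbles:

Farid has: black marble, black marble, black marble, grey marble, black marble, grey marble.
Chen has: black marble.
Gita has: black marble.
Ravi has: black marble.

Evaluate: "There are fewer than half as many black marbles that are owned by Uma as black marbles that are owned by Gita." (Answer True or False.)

black marbles owned by Uma: 0.
black marbles owned by Gita: 1.
The claim requires 2 × 0 = 0 < 1, which holds.

True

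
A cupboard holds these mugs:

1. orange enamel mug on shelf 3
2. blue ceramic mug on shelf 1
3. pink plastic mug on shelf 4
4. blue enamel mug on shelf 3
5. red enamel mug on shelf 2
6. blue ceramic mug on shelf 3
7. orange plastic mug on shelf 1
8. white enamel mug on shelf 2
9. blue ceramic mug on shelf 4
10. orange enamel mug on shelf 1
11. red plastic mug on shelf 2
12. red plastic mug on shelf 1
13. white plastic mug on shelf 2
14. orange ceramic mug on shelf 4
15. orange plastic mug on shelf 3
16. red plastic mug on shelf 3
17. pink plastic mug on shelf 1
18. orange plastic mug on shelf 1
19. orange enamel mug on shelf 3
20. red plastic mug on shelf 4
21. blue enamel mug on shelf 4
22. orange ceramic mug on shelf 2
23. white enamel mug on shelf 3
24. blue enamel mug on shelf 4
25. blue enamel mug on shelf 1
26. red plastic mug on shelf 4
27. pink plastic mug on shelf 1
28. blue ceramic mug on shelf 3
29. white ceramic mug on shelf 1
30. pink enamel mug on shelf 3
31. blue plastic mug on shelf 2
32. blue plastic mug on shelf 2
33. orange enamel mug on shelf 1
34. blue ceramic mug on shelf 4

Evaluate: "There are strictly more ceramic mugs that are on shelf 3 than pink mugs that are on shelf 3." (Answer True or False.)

True

|ceramic mugs on shelf 3| = 2.
|pink mugs on shelf 3| = 1.
The claim requires 2 > 1, which holds.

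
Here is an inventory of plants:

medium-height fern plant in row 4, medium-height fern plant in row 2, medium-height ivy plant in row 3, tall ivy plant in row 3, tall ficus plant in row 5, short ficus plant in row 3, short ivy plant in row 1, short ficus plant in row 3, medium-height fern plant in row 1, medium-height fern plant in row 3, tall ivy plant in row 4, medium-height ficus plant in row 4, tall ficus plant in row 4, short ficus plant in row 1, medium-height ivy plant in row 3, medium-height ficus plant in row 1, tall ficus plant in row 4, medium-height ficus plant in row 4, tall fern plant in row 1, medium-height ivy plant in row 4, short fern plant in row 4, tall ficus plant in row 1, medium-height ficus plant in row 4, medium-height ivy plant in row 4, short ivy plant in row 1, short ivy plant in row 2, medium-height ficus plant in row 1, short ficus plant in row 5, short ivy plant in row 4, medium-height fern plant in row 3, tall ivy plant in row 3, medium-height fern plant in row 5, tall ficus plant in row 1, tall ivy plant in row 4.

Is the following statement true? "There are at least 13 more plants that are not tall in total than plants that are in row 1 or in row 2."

plants that are not tall: 24.
plants in row 1 or in row 2: 11.
The claim requires 24 − 11 = 13 ≥ 13, which holds.

True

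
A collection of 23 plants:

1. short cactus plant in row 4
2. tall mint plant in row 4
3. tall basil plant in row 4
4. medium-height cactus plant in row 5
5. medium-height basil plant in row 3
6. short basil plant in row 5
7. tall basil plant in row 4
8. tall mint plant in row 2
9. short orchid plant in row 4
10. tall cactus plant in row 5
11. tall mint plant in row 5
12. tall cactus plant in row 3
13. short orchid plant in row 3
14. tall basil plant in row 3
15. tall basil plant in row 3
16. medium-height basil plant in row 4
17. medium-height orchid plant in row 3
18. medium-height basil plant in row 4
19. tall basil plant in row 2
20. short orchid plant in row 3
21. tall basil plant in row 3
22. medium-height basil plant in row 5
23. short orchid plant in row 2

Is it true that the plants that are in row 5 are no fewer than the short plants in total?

|plants in row 5| = 5.
|short plants| = 6.
The claim requires 5 ≥ 6, which does not hold.

False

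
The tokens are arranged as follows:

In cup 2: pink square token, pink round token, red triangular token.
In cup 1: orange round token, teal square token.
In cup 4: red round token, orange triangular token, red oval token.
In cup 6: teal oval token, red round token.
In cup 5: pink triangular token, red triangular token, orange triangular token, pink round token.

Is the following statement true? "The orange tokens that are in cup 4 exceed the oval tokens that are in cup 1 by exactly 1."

There is 1 orange token in cup 4.
There are 0 oval tokens in cup 1.
The claim requires 1 − 0 (= 1) to equal 1, which holds.

True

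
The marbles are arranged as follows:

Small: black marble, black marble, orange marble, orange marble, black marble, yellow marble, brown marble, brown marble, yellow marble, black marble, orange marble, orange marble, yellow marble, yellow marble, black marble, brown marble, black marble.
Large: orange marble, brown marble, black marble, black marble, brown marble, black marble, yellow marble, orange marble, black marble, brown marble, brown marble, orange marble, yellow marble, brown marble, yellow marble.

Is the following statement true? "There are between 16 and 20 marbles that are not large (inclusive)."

True

There are 17 marbles that are not large.
The claim requires 16 ≤ 17 ≤ 20, which holds.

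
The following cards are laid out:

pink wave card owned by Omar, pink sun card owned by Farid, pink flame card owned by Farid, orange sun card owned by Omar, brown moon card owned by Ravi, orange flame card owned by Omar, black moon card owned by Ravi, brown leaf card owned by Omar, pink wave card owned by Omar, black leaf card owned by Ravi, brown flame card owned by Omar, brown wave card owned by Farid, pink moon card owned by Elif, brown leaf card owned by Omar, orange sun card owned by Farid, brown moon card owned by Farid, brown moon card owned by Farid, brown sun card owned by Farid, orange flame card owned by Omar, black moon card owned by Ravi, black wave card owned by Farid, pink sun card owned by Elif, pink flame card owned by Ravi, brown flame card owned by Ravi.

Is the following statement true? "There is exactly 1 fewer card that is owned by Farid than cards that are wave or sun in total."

|cards owned by Farid| = 8.
|cards that are wave or sun| = 9.
The claim requires 9 − 8 (= 1) to equal 1, which holds.

True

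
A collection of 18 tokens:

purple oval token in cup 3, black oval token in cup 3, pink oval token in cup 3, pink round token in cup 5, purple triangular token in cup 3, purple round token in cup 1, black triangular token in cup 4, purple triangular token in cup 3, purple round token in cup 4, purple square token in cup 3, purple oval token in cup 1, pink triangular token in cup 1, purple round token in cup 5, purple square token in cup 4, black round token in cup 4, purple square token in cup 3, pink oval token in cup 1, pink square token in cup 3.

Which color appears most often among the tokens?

purple

Counts by color: purple 10, pink 5, black 3.
The maximum is 10, held uniquely by purple.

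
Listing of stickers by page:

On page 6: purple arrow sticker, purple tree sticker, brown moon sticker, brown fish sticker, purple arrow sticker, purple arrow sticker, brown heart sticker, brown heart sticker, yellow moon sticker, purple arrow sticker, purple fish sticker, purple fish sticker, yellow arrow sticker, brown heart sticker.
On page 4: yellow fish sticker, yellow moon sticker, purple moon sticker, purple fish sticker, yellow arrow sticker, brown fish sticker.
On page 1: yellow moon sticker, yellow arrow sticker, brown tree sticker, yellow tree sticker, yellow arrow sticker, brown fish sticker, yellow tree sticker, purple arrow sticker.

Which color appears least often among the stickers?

Counts by color: yellow 10, purple 10, brown 8.
The minimum is 8, held uniquely by brown.

brown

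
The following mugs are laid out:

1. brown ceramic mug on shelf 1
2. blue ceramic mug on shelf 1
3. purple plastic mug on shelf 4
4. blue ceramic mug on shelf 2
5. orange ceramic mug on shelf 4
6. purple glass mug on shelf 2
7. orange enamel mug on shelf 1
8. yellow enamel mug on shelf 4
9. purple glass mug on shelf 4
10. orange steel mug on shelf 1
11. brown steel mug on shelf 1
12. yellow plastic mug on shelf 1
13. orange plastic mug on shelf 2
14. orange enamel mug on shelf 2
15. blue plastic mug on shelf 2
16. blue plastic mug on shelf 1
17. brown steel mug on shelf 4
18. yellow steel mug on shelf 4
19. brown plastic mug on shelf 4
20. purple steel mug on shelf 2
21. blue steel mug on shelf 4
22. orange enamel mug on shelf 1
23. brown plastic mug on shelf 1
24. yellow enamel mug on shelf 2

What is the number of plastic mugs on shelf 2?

2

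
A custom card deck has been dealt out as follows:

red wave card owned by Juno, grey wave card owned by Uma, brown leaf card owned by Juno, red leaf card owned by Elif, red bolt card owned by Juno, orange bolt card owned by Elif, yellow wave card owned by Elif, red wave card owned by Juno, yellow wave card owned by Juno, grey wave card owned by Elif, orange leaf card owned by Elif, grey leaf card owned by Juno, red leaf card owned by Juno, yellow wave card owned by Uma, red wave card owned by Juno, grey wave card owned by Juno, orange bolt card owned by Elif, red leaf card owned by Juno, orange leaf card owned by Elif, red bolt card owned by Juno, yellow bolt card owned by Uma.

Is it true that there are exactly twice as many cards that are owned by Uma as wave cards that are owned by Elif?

Count of cards owned by Uma: 3.
Count of wave cards owned by Elif: 2.
The claim requires 3 = 2 × 2 = 4, which does not hold.

False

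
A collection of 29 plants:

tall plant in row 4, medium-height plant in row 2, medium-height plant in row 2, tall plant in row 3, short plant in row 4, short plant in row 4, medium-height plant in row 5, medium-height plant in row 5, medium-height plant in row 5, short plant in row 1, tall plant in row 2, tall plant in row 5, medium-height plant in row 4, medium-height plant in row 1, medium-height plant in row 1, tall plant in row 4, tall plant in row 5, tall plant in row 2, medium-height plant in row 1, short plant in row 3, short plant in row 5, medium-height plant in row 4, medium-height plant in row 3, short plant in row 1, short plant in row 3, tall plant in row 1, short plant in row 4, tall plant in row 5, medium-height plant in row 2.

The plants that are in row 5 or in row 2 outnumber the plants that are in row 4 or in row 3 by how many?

1

plants in row 5 or in row 2: 12.
plants in row 4 or in row 3: 11.
12 − 11 = 1.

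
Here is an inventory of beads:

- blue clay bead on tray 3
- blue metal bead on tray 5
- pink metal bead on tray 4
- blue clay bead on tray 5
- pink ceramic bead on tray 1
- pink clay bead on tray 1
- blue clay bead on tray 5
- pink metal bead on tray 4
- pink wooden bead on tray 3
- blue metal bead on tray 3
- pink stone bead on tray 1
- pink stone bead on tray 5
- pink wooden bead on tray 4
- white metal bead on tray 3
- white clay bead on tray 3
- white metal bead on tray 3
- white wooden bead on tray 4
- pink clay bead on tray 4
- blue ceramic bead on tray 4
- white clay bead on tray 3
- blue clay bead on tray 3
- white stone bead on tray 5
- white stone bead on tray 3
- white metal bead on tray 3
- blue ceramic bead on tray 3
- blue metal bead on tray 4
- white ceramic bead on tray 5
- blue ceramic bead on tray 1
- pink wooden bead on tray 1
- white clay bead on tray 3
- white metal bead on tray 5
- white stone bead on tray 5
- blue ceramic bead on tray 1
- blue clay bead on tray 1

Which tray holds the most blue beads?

Counts by tray (restricted to blue beads): tray 3→4, tray 5→3, tray 1→3, tray 4→2.
The maximum is 4, held uniquely by tray 3.

tray 3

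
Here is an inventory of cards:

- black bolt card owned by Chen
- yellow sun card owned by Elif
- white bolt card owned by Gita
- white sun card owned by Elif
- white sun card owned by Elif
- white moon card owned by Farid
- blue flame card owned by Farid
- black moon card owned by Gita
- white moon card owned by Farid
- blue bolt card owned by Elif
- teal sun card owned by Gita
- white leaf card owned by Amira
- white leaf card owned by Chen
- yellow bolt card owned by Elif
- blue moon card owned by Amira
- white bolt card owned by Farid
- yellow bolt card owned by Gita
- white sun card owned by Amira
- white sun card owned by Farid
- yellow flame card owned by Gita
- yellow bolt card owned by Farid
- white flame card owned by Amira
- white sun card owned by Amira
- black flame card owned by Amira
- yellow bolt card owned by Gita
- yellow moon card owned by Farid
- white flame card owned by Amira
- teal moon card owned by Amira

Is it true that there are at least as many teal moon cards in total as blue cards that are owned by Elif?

True

There is 1 teal moon card.
Count of blue cards owned by Elif: 1.
The claim requires 1 ≥ 1, which holds.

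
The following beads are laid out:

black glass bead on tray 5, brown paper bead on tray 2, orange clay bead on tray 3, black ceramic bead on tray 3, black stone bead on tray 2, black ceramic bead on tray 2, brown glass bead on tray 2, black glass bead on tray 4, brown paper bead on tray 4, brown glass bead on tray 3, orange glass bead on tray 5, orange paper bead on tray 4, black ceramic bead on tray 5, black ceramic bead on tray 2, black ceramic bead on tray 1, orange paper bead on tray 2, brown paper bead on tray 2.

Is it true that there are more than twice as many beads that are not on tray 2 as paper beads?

|beads that are not on tray 2| = 10.
|paper beads| = 5.
The claim requires 10 > 2 × 5 = 10, which does not hold.

False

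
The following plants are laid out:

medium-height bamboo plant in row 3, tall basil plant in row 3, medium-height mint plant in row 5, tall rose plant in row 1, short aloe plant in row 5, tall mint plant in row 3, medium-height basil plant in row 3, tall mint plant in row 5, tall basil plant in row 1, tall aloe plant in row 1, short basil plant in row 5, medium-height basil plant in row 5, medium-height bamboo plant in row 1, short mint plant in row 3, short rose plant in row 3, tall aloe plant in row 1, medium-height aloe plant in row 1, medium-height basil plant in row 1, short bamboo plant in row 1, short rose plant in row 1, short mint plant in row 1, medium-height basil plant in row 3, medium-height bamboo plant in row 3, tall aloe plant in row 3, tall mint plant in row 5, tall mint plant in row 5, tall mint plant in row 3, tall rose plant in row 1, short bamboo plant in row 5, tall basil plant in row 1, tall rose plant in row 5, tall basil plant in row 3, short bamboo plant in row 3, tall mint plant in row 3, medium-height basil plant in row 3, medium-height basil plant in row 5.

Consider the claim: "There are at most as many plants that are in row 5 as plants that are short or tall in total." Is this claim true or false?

True

plants in row 5: 10.
plants that are short or tall: 25.
The claim requires 10 ≤ 25, which holds.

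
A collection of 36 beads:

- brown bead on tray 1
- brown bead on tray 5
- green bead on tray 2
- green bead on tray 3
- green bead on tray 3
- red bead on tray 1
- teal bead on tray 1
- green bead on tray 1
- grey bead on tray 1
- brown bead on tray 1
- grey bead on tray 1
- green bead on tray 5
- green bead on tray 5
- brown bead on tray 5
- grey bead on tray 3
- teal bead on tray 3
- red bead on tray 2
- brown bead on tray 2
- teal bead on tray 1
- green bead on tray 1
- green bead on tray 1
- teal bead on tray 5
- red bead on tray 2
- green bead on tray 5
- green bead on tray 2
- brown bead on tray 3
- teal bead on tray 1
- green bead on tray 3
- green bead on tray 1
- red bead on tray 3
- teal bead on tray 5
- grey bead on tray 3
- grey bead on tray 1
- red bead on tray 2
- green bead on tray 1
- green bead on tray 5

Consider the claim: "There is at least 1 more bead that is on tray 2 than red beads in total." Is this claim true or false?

True

There are 6 beads on tray 2.
There are 5 red beads.
The claim requires 6 − 5 = 1 ≥ 1, which holds.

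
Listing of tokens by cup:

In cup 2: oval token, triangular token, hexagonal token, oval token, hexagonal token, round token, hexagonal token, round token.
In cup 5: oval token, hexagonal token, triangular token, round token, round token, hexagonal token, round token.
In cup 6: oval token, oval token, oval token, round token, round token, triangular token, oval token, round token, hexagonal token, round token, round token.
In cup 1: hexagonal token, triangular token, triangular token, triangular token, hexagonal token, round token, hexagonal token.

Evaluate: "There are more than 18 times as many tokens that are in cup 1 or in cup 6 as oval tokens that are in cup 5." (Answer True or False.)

|tokens in cup 1 or in cup 6| = 18.
|oval tokens in cup 5| = 1.
The claim requires 18 > 18 × 1 = 18, which does not hold.

False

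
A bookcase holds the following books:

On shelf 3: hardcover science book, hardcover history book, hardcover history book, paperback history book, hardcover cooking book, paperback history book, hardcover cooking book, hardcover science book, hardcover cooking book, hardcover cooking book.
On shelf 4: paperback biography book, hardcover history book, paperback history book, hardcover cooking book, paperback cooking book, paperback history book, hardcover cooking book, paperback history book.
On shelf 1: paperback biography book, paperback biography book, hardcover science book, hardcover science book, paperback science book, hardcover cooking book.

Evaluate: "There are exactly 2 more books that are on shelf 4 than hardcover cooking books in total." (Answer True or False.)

books on shelf 4: 8.
hardcover cooking books: 7.
The claim requires 8 − 7 (= 1) to equal 2, which does not hold.

False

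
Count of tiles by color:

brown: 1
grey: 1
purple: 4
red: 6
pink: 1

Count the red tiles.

6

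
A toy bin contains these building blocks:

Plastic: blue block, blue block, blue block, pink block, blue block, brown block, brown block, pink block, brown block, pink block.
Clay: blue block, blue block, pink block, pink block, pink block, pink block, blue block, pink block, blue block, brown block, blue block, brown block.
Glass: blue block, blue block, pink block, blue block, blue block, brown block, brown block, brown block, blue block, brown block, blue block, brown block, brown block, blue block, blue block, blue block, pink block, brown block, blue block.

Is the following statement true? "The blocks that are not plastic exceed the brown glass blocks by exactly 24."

|blocks that are not plastic| = 31.
|brown glass blocks| = 7.
The claim requires 31 − 7 (= 24) to equal 24, which holds.

True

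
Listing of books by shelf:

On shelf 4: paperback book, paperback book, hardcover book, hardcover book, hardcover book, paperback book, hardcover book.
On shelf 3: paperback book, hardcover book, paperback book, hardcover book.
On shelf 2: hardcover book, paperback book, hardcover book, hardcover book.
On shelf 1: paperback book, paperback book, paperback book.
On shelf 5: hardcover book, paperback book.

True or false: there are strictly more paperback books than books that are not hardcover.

|paperback books| = 10.
|books that are not hardcover| = 10.
The claim requires 10 > 10, which does not hold.

False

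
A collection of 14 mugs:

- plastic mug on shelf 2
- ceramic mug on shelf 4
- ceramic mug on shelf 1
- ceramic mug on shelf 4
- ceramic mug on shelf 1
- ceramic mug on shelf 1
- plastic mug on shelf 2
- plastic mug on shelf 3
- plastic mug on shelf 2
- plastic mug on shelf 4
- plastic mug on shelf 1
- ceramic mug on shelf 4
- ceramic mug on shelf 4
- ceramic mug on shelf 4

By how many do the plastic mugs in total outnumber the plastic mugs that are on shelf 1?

5

plastic mugs: 6.
plastic mugs on shelf 1: 1.
6 − 1 = 5.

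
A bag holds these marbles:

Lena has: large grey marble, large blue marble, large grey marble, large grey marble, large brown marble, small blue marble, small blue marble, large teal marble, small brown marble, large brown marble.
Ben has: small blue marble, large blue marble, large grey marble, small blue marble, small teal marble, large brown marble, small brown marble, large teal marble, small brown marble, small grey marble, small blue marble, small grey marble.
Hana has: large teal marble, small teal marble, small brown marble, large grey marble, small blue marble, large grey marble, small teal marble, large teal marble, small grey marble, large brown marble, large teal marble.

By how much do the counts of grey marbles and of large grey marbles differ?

grey marbles: 9. large grey marbles: 6.
|9 − 6| = 9 − 6 = 3.

3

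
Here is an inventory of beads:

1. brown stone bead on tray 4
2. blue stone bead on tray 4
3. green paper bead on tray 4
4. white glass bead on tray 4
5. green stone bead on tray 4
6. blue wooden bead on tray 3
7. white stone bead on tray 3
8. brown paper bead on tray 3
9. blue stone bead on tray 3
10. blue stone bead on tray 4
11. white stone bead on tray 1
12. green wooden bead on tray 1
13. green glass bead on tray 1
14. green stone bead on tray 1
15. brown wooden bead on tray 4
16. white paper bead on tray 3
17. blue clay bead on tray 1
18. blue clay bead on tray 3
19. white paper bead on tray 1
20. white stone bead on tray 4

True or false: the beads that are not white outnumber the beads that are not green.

beads that are not white: 14.
beads that are not green: 15.
The claim requires 14 > 15, which does not hold.

False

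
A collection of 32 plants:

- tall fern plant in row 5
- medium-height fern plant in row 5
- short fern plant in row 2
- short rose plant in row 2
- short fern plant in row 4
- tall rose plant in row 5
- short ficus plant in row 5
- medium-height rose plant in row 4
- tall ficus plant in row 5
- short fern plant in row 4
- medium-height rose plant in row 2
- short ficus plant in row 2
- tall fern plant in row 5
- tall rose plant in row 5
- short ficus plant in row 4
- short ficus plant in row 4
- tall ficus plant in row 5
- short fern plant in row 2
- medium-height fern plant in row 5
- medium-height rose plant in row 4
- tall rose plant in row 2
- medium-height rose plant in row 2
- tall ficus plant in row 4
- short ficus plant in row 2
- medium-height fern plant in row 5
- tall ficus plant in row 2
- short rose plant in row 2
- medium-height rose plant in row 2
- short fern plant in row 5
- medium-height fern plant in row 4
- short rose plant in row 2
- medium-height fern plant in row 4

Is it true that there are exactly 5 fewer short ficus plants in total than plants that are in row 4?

False

|short ficus plants| = 5.
|plants in row 4| = 9.
The claim requires 9 − 5 (= 4) to equal 5, which does not hold.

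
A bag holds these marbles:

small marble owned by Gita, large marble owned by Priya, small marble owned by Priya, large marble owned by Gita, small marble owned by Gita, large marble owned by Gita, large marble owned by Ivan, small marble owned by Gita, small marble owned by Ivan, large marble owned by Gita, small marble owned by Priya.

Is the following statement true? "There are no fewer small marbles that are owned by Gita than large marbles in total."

|small marbles owned by Gita| = 3.
|large marbles| = 5.
The claim requires 3 ≥ 5, which does not hold.

False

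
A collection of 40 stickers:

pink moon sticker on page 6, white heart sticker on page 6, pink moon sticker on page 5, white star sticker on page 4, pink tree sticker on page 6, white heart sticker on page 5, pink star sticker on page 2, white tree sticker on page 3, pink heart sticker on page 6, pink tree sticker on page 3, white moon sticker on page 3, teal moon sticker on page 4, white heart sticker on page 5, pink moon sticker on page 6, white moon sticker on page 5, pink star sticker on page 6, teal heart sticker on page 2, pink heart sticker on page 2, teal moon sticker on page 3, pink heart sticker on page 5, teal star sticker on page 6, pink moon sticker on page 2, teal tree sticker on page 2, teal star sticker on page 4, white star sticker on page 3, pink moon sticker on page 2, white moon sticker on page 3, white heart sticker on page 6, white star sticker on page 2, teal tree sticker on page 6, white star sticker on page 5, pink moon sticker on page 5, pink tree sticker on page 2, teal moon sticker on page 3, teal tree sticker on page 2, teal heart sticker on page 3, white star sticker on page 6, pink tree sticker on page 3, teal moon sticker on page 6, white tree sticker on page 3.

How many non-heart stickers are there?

Total stickers: 40; with the excluded value: 9; remaining 40 − 9 = 31.

31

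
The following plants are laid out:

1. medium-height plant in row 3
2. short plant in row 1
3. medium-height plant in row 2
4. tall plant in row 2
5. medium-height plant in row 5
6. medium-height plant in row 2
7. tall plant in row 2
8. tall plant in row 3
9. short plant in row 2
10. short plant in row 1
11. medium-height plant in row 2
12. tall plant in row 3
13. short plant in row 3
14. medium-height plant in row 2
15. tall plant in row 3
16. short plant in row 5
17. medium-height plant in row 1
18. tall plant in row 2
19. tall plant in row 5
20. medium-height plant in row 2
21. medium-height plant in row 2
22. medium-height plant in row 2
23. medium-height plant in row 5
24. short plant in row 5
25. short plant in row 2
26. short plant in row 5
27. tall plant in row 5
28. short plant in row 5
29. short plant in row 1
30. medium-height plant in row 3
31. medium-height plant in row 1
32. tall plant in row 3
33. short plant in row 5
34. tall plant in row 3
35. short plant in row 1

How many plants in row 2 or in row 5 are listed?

in row 2: 12; in row 5: 9; together 12 + 9 = 21.

21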